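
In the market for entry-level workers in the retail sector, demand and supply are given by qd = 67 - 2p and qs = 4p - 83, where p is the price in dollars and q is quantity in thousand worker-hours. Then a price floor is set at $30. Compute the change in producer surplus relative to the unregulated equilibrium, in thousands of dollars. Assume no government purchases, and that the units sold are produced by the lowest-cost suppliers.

22.5

In a free market, 67 - 2p = 4p - 83 gives the equilibrium p* = 25, q* = 17.
Because the floor (30) lies above the market-clearing price, it is binding.
At p = 30: qd = 67 - 2·30 = 7 and qs = 4·30 - 83 = 37.
Producer surplus without the control is ½ · (25 - 20.75) · 17 = 36.125.
With the floor, 7 units are sold at 30. The supply price at q = 7 is 22.5, so PS = ½ · [(30 - 20.75) + (30 - 22.5)] · 7 = 58.625.
Change in producer surplus = 58.625 - 36.125 = 22.5.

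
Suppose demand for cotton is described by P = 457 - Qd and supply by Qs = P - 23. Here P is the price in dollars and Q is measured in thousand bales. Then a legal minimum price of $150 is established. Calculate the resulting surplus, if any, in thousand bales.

Rearranging demand gives Qd = 457 - P. In a free market, 457 - P = P - 23 gives the equilibrium P* = 240, Q* = 217.
The floor of 150 is below the equilibrium price 240, so it is not binding; the market clears at P* = 240, Q* = 217.
Since the control does not bind, there is no surplus.

0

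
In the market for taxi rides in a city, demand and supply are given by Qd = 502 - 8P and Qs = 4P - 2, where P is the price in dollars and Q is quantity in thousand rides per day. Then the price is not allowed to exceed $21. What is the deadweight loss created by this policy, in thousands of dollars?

1323

Setting quantity demanded equal to quantity supplied, 502 - 8P = 4P - 2, gives P* = 42 and Q* = 166.
Since 21 < 42, the ceiling is binding.
At P = 21: Qd = 502 - 8·21 = 334 and Qs = 4·21 - 2 = 82.
Quantity traded falls to 82. At Q = 82 the demand price is (502 - 82)/8 = 52.5 and the supply price is (2 + 82)/4 = 21.
Deadweight loss = ½ · (52.5 - 21) · (166 - 82) = ½ · 31.5 · 84 = 1323.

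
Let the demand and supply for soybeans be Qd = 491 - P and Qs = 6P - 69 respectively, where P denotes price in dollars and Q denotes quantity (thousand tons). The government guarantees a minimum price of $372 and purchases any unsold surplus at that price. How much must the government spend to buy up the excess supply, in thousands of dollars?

Equilibrium: 491 - P = 6P - 69, so 560 = 7P and P* = 80, Q* = 411.
Because the floor (372) lies above the market-clearing price, it is binding.
At P = 372: Qd = 491 - 372 = 119 and Qs = 6·372 - 69 = 2163.
Surplus = Qs - Qd = 2044.
Government expenditure = surplus × support price = 2044 × 372 = 760368.

760368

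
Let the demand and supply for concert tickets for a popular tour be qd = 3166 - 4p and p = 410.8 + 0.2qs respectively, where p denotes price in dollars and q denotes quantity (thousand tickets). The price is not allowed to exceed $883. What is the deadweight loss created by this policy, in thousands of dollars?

0

Rearranging supply gives qs = 5p - 2054. Equilibrium: 3166 - 4p = 5p - 2054, so 5220 = 9p and p* = 580, q* = 846.
Since 883 is above p* = 580, the ceiling does not bind and the free-market outcome prevails.
Since the control does not bind, no trades are prevented and deadweight loss is zero.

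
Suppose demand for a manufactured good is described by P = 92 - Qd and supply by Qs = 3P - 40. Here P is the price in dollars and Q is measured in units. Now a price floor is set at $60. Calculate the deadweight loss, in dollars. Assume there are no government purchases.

Rearranging demand gives Qd = 92 - P. In a free market, 92 - P = 3P - 40 gives the equilibrium P* = 33, Q* = 59.
Because the floor (60) lies above the market-clearing price, it is binding.
At P = 60: Qd = 92 - 60 = 32 and Qs = 3·60 - 40 = 140.
Quantity traded falls to 32. At Q = 32 the demand price is 92 - 32 = 60 and the supply price is (40 + 32)/3 = 24.
Deadweight loss = ½ · (60 - 24) · (59 - 32) = ½ · 36 · 27 = 486.

486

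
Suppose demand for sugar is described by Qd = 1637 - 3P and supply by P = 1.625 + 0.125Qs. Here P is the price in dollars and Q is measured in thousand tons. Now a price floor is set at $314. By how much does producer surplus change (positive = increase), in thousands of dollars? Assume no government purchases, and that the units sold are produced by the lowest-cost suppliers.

Rearranging supply gives Qs = 8P - 13. Equilibrium: 1637 - 3P = 8P - 13, so 1650 = 11P and P* = 150, Q* = 1187.
The floor of 314 is above the equilibrium price 150, so it binds.
At P = 314: Qd = 1637 - 3·314 = 695 and Qs = 8·314 - 13 = 2499.
Producer surplus without the control is ½ · (150 - 1.625) · 1187 = 88060.5625.
With the floor, 695 units are sold at 314. The supply price at Q = 695 is 88.5, so PS = ½ · [(314 - 1.625) + (314 - 88.5)] · 695 = 186911.5625.
Change in producer surplus = 186911.5625 - 88060.5625 = 98851.

98851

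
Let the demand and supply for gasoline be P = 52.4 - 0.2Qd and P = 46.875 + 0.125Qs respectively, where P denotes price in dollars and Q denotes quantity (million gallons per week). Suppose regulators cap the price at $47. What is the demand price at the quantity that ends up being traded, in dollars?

52.2

Rearranging demand gives Qd = 262 - 5P; rearranging supply gives Qs = 8P - 375. Without the control the market clears where 262 - 5P = 8P - 375, i.e. P* = 49 and Q* = 17.
Since 47 < 49, the ceiling is binding.
At P = 47: Qd = 262 - 5·47 = 27 and Qs = 8·47 - 375 = 1.
Only 1 units reach the market. On the demand curve, the marginal buyer's willingness to pay at Q = 1 is (262 - 1)/5 = 52.2.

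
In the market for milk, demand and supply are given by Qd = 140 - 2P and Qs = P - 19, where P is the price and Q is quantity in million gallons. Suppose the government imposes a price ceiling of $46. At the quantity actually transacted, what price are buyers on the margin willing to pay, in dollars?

56.5

In a free market, 140 - 2P = P - 19 gives the equilibrium P* = 53, Q* = 34.
Because the ceiling (46) lies below the market-clearing price, it is binding.
At P = 46: Qd = 140 - 2·46 = 48 and Qs = 46 - 19 = 27.
Only 27 units reach the market. On the demand curve, the marginal buyer's willingness to pay at Q = 27 is (140 - 27)/2 = 56.5.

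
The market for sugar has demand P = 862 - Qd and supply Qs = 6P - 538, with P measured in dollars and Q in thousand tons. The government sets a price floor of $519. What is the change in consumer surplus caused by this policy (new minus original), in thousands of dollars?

Rearranging demand gives Qd = 862 - P. Setting quantity demanded equal to quantity supplied, 862 - P = 6P - 538, gives P* = 200 and Q* = 662.
Since 519 > 200, the floor is binding.
At P = 519: Qd = 862 - 519 = 343 and Qs = 6·519 - 538 = 2576.
Consumer surplus without the control is ½ · (862 - 200) · 662 = 219122.
With the floor, consumers buy 343 units at 519, so CS = ½ · (862 - 519) · 343 = 58824.5.
Change in consumer surplus = 58824.5 - 219122 = -160297.5.

-160297.5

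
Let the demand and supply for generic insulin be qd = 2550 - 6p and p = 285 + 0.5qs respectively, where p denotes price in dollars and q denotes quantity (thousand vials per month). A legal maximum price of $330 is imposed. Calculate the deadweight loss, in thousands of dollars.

Rearranging supply gives qs = 2p - 570. Setting quantity demanded equal to quantity supplied, 2550 - 6p = 2p - 570, gives p* = 390 and q* = 210.
Since 330 < 390, the ceiling is binding.
At p = 330: qd = 2550 - 6·330 = 570 and qs = 2·330 - 570 = 90.
Quantity traded falls to 90. At q = 90 the demand price is (2550 - 90)/6 = 410 and the supply price is (570 + 90)/2 = 330.
Deadweight loss = ½ · (410 - 330) · (210 - 90) = ½ · 80 · 120 = 4800.

4800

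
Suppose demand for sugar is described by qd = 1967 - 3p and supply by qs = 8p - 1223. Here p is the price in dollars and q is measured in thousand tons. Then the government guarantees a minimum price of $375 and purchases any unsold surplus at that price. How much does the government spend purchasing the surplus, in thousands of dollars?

350625

In a free market, 1967 - 3p = 8p - 1223 gives the equilibrium p* = 290, q* = 1097.
The floor of 375 is above the equilibrium price 290, so it binds.
At p = 375: qd = 1967 - 3·375 = 842 and qs = 8·375 - 1223 = 1777.
Surplus = qs - qd = 935.
Government expenditure = surplus × support price = 935 × 375 = 350625.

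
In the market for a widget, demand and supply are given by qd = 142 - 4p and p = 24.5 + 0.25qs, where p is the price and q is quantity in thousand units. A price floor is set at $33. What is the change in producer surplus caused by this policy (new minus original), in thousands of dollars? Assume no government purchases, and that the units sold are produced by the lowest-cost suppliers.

12

Rearranging supply gives qs = 4p - 98. Equilibrium: 142 - 4p = 4p - 98, so 240 = 8p and p* = 30, q* = 22.
Since 33 > 30, the floor is binding.
At p = 33: qd = 142 - 4·33 = 10 and qs = 4·33 - 98 = 34.
Producer surplus without the control is ½ · (30 - 24.5) · 22 = 60.5.
With the floor, 10 units are sold at 33. The supply price at q = 10 is 27, so PS = ½ · [(33 - 24.5) + (33 - 27)] · 10 = 72.5.
Change in producer surplus = 72.5 - 60.5 = 12.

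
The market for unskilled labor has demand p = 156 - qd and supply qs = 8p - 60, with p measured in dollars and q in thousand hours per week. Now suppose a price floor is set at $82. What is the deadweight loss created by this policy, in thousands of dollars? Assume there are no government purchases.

1892.25

Rearranging demand gives qd = 156 - p. In a free market, 156 - p = 8p - 60 gives the equilibrium p* = 24, q* = 132.
The floor of 82 is above the equilibrium price 24, so it binds.
At p = 82: qd = 156 - 82 = 74 and qs = 8·82 - 60 = 596.
Quantity traded falls to 74. At q = 74 the demand price is 156 - 74 = 82 and the supply price is (60 + 74)/8 = 16.75.
Deadweight loss = ½ · (82 - 16.75) · (132 - 74) = ½ · 65.25 · 58 = 1892.25.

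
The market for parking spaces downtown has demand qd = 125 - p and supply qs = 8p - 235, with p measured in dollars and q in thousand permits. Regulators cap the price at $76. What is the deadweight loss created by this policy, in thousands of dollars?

Equilibrium: 125 - p = 8p - 235, so 360 = 9p and p* = 40, q* = 85.
Since 76 is above p* = 40, the ceiling does not bind and the free-market outcome prevails.
Since the control does not bind, no trades are prevented and deadweight loss is zero.

0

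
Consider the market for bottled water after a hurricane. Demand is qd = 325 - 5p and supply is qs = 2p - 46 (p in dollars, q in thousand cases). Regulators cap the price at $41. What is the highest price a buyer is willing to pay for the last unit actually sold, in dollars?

In a free market, 325 - 5p = 2p - 46 gives the equilibrium p* = 53, q* = 60.
The ceiling of 41 is below the equilibrium price 53, so it binds.
At p = 41: qd = 325 - 5·41 = 120 and qs = 2·41 - 46 = 36.
Only 36 units reach the market. On the demand curve, the marginal buyer's willingness to pay at q = 36 is (325 - 36)/5 = 57.8.

57.8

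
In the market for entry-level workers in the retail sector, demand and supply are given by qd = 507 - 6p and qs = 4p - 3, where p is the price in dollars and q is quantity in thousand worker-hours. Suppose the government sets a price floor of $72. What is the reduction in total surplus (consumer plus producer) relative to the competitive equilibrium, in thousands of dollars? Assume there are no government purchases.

Setting quantity demanded equal to quantity supplied, 507 - 6p = 4p - 3, gives p* = 51 and q* = 201.
Since 72 > 51, the floor is binding.
At p = 72: qd = 507 - 6·72 = 75 and qs = 4·72 - 3 = 285.
Quantity traded falls to 75. At q = 75 the demand price is (507 - 75)/6 = 72 and the supply price is (3 + 75)/4 = 19.5.
Deadweight loss = ½ · (72 - 19.5) · (201 - 75) = ½ · 52.5 · 126 = 3307.5.

3307.5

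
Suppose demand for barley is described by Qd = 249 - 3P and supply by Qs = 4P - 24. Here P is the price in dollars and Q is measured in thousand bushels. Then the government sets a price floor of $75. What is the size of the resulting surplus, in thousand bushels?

252

Setting quantity demanded equal to quantity supplied, 249 - 3P = 4P - 24, gives P* = 39 and Q* = 132.
Since 75 > 39, the floor is binding.
At P = 75: Qd = 249 - 3·75 = 24 and Qs = 4·75 - 24 = 276.
Surplus = Qs - Qd = 276 - 24 = 252.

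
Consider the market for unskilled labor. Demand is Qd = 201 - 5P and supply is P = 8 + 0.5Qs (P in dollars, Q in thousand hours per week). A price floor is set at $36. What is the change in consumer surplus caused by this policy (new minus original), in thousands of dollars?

-167.5

Rearranging supply gives Qs = 2P - 16. Equilibrium: 201 - 5P = 2P - 16, so 217 = 7P and P* = 31, Q* = 46.
The floor of 36 is above the equilibrium price 31, so it binds.
At P = 36: Qd = 201 - 5·36 = 21 and Qs = 2·36 - 16 = 56.
Consumer surplus without the control is ½ · (40.2 - 31) · 46 = 211.6.
With the floor, consumers buy 21 units at 36, so CS = ½ · (40.2 - 36) · 21 = 44.1.
Change in consumer surplus = 44.1 - 211.6 = -167.5.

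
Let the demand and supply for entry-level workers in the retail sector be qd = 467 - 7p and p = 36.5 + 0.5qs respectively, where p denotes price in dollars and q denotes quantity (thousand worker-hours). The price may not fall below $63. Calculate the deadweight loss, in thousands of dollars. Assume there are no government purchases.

Rearranging supply gives qs = 2p - 73. Setting quantity demanded equal to quantity supplied, 467 - 7p = 2p - 73, gives p* = 60 and q* = 47.
Because the floor (63) lies above the market-clearing price, it is binding.
At p = 63: qd = 467 - 7·63 = 26 and qs = 2·63 - 73 = 53.
Quantity traded falls to 26. At q = 26 the demand price is (467 - 26)/7 = 63 and the supply price is (73 + 26)/2 = 49.5.
Deadweight loss = ½ · (63 - 49.5) · (47 - 26) = ½ · 13.5 · 21 = 141.75.

141.75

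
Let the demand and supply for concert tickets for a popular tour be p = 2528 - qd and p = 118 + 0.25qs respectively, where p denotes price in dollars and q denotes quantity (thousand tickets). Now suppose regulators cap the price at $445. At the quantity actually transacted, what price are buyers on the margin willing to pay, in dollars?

Rearranging demand gives qd = 2528 - p; rearranging supply gives qs = 4p - 472. Without the control the market clears where 2528 - p = 4p - 472, i.e. p* = 600 and q* = 1928.
The ceiling of 445 is below the equilibrium price 600, so it binds.
At p = 445: qd = 2528 - 445 = 2083 and qs = 4·445 - 472 = 1308.
Only 1308 units reach the market. On the demand curve, the marginal buyer's willingness to pay at q = 1308 is (2528 - 1308) = 1220.

1220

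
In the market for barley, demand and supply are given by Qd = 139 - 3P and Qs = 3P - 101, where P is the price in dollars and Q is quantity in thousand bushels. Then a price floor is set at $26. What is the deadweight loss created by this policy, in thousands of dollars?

0

Without the control the market clears where 139 - 3P = 3P - 101, i.e. P* = 40 and Q* = 19.
Since 26 is below P* = 40, the floor does not bind and the free-market outcome prevails.
Since the control does not bind, no trades are prevented and deadweight loss is zero.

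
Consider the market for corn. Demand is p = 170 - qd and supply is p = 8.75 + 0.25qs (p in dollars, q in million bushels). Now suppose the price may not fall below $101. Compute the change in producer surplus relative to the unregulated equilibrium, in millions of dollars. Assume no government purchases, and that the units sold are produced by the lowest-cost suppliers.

3690

Rearranging demand gives qd = 170 - p; rearranging supply gives qs = 4p - 35. In a free market, 170 - p = 4p - 35 gives the equilibrium p* = 41, q* = 129.
Because the floor (101) lies above the market-clearing price, it is binding.
At p = 101: qd = 170 - 101 = 69 and qs = 4·101 - 35 = 369.
Producer surplus without the control is ½ · (41 - 8.75) · 129 = 2080.125.
With the floor, 69 units are sold at 101. The supply price at q = 69 is 26, so PS = ½ · [(101 - 8.75) + (101 - 26)] · 69 = 5770.125.
Change in producer surplus = 5770.125 - 2080.125 = 3690.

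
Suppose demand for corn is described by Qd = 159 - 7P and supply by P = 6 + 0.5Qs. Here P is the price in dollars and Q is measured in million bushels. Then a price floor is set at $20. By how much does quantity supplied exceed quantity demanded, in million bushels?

9

Rearranging supply gives Qs = 2P - 12. In a free market, 159 - 7P = 2P - 12 gives the equilibrium P* = 19, Q* = 26.
Because the floor (20) lies above the market-clearing price, it is binding.
At P = 20: Qd = 159 - 7·20 = 19 and Qs = 2·20 - 12 = 28.
Surplus = Qs - Qd = 28 - 19 = 9.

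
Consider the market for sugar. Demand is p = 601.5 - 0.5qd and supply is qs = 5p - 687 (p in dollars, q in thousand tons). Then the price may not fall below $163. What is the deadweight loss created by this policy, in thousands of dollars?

Rearranging demand gives qd = 1203 - 2p. Equilibrium: 1203 - 2p = 5p - 687, so 1890 = 7p and p* = 270, q* = 663.
The floor of 163 is below the equilibrium price 270, so it is not binding; the market clears at p* = 270, q* = 663.
Since the control does not bind, no trades are prevented and deadweight loss is zero.

0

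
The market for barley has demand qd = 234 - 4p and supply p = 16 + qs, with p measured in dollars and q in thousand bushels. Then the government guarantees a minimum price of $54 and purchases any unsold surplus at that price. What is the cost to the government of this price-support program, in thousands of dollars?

Rearranging supply gives qs = p - 16. Equilibrium: 234 - 4p = p - 16, so 250 = 5p and p* = 50, q* = 34.
The floor of 54 is above the equilibrium price 50, so it binds.
At p = 54: qd = 234 - 4·54 = 18 and qs = 54 - 16 = 38.
Surplus = qs - qd = 20.
Government expenditure = surplus × support price = 20 × 54 = 1080.

1080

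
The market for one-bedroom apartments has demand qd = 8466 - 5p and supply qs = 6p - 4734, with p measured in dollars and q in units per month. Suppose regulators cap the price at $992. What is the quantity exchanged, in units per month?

1218

Equilibrium: 8466 - 5p = 6p - 4734, so 13200 = 11p and p* = 1200, q* = 2466.
Since 992 < 1200, the ceiling is binding.
At p = 992: qd = 8466 - 5·992 = 3506 and qs = 6·992 - 4734 = 1218.
The quantity actually transacted is the short side, supply: 1218.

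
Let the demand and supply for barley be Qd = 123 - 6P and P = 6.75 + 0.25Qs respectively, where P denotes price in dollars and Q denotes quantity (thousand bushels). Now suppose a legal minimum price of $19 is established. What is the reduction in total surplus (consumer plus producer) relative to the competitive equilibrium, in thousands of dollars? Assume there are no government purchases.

120

Rearranging supply gives Qs = 4P - 27. Without the control the market clears where 123 - 6P = 4P - 27, i.e. P* = 15 and Q* = 33.
Because the floor (19) lies above the market-clearing price, it is binding.
At P = 19: Qd = 123 - 6·19 = 9 and Qs = 4·19 - 27 = 49.
Quantity traded falls to 9. At Q = 9 the demand price is (123 - 9)/6 = 19 and the supply price is (27 + 9)/4 = 9.
Deadweight loss = ½ · (19 - 9) · (33 - 9) = ½ · 10 · 24 = 120.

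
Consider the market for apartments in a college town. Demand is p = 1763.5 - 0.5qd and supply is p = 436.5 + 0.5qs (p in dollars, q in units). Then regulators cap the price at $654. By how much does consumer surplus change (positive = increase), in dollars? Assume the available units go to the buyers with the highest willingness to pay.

-4906

Rearranging demand gives qd = 3527 - 2p; rearranging supply gives qs = 2p - 873. In a free market, 3527 - 2p = 2p - 873 gives the equilibrium p* = 1100, q* = 1327.
The ceiling of 654 is below the equilibrium price 1100, so it binds.
At p = 654: qd = 3527 - 2·654 = 2219 and qs = 2·654 - 873 = 435.
Consumer surplus without the control is ½ · (1763.5 - 1100) · 1327 = 440232.25.
With the ceiling, 435 units are sold at 654 (assume they go to the highest-value buyers). The demand price at q = 435 is 1546, so CS = ½ · [(1763.5 - 654) + (1546 - 654)] · 435 = 435326.25.
Change in consumer surplus = 435326.25 - 440232.25 = -4906.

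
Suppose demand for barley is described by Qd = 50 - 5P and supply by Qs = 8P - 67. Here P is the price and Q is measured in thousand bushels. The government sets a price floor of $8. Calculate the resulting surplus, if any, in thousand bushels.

Setting quantity demanded equal to quantity supplied, 50 - 5P = 8P - 67, gives P* = 9 and Q* = 5.
Since 8 is below P* = 9, the floor does not bind and the free-market outcome prevails.
Since the control does not bind, there is no surplus.

0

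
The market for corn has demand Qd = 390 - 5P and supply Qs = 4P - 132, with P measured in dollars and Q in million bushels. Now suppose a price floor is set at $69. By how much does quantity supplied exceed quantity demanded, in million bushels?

Without the control the market clears where 390 - 5P = 4P - 132, i.e. P* = 58 and Q* = 100.
The floor of 69 is above the equilibrium price 58, so it binds.
At P = 69: Qd = 390 - 5·69 = 45 and Qs = 4·69 - 132 = 144.
Surplus = Qs - Qd = 144 - 45 = 99.

99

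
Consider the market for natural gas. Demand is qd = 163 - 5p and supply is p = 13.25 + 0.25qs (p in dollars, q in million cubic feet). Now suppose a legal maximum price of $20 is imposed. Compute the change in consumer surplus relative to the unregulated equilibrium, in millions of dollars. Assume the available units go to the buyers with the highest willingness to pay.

Rearranging supply gives qs = 4p - 53. Without the control the market clears where 163 - 5p = 4p - 53, i.e. p* = 24 and q* = 43.
Since 20 < 24, the ceiling is binding.
At p = 20: qd = 163 - 5·20 = 63 and qs = 4·20 - 53 = 27.
Consumer surplus without the control is ½ · (32.6 - 24) · 43 = 184.9.
With the ceiling, 27 units are sold at 20 (assume they go to the highest-value buyers). The demand price at q = 27 is 27.2, so CS = ½ · [(32.6 - 20) + (27.2 - 20)] · 27 = 267.3.
Change in consumer surplus = 267.3 - 184.9 = 82.4.

82.4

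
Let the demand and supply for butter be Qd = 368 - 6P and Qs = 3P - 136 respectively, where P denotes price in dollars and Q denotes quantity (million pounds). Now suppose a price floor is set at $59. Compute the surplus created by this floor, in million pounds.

Equilibrium: 368 - 6P = 3P - 136, so 504 = 9P and P* = 56, Q* = 32.
The floor of 59 is above the equilibrium price 56, so it binds.
At P = 59: Qd = 368 - 6·59 = 14 and Qs = 3·59 - 136 = 41.
Surplus = Qs - Qd = 41 - 14 = 27.

27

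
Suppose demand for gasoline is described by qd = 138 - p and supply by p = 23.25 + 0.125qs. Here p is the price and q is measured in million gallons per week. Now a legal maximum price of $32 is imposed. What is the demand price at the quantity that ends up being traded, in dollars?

Rearranging supply gives qs = 8p - 186. Equilibrium: 138 - p = 8p - 186, so 324 = 9p and p* = 36, q* = 102.
The ceiling of 32 is below the equilibrium price 36, so it binds.
At p = 32: qd = 138 - 32 = 106 and qs = 8·32 - 186 = 70.
Only 70 units reach the market. On the demand curve, the marginal buyer's willingness to pay at q = 70 is (138 - 70) = 68.

68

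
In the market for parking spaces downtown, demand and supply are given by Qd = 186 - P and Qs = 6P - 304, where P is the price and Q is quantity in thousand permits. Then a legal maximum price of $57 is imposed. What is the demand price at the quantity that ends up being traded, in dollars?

148

In a free market, 186 - P = 6P - 304 gives the equilibrium P* = 70, Q* = 116.
Because the ceiling (57) lies below the market-clearing price, it is binding.
At P = 57: Qd = 186 - 57 = 129 and Qs = 6·57 - 304 = 38.
Only 38 units reach the market. On the demand curve, the marginal buyer's willingness to pay at Q = 38 is (186 - 38) = 148.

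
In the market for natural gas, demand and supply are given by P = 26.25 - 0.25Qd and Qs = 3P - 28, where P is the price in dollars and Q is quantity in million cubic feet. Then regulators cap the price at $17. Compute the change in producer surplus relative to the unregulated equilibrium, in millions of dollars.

Rearranging demand gives Qd = 105 - 4P. Equilibrium: 105 - 4P = 3P - 28, so 133 = 7P and P* = 19, Q* = 29.
Because the ceiling (17) lies below the market-clearing price, it is binding.
At P = 17: Qd = 105 - 4·17 = 37 and Qs = 3·17 - 28 = 23.
Producer surplus without the control is ½ · (19 - 28/3) · 29 = 841/6.
With the ceiling, producers sell 23 units at 17, so PS = ½ · (17 - 28/3) · 23 = 529/6.
Change in producer surplus = 529/6 - 841/6 = -52.

-52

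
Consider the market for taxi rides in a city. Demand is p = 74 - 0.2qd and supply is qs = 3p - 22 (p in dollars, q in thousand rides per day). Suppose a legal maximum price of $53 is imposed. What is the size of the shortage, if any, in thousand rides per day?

Rearranging demand gives qd = 370 - 5p. In a free market, 370 - 5p = 3p - 22 gives the equilibrium p* = 49, q* = 125.
Since 53 is above p* = 49, the ceiling does not bind and the free-market outcome prevails.
Since the control does not bind, there is no shortage.

0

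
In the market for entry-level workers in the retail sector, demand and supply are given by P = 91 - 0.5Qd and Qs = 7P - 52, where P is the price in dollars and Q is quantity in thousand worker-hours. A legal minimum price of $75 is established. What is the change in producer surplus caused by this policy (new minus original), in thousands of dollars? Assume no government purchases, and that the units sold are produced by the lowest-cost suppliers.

882

Rearranging demand gives Qd = 182 - 2P. In a free market, 182 - 2P = 7P - 52 gives the equilibrium P* = 26, Q* = 130.
Since 75 > 26, the floor is binding.
At P = 75: Qd = 182 - 2·75 = 32 and Qs = 7·75 - 52 = 473.
Producer surplus without the control is ½ · (26 - 52/7) · 130 = 8450/7.
With the floor, 32 units are sold at 75. The supply price at Q = 32 is 12, so PS = ½ · [(75 - 52/7) + (75 - 12)] · 32 = 14624/7.
Change in producer surplus = 14624/7 - 8450/7 = 882.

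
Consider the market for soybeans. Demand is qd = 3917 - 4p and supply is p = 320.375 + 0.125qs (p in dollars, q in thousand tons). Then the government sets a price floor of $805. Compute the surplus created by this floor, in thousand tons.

3180

Rearranging supply gives qs = 8p - 2563. Without the control the market clears where 3917 - 4p = 8p - 2563, i.e. p* = 540 and q* = 1757.
Since 805 > 540, the floor is binding.
At p = 805: qd = 3917 - 4·805 = 697 and qs = 8·805 - 2563 = 3877.
Surplus = qs - qd = 3877 - 697 = 3180.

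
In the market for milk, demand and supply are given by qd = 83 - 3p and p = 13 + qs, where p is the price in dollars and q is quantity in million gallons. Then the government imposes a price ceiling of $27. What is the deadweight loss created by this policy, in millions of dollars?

Rearranging supply gives qs = p - 13. Setting quantity demanded equal to quantity supplied, 83 - 3p = p - 13, gives p* = 24 and q* = 11.
The ceiling of 27 is above the equilibrium price 24, so it is not binding; the market clears at p* = 24, q* = 11.
Since the control does not bind, no trades are prevented and deadweight loss is zero.

0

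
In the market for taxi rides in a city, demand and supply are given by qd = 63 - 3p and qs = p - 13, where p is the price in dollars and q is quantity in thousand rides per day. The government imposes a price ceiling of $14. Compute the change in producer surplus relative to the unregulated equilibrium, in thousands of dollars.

Setting quantity demanded equal to quantity supplied, 63 - 3p = p - 13, gives p* = 19 and q* = 6.
The ceiling of 14 is below the equilibrium price 19, so it binds.
At p = 14: qd = 63 - 3·14 = 21 and qs = 14 - 13 = 1.
Producer surplus without the control is ½ · (19 - 13) · 6 = 18.
With the ceiling, producers sell 1 units at 14, so PS = ½ · (14 - 13) · 1 = 0.5.
Change in producer surplus = 0.5 - 18 = -17.5.

-17.5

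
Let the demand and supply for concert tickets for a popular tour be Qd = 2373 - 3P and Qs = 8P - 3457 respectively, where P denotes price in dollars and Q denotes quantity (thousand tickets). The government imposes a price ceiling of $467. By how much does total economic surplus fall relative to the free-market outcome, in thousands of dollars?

Setting quantity demanded equal to quantity supplied, 2373 - 3P = 8P - 3457, gives P* = 530 and Q* = 783.
Since 467 < 530, the ceiling is binding.
At P = 467: Qd = 2373 - 3·467 = 972 and Qs = 8·467 - 3457 = 279.
Quantity traded falls to 279. At Q = 279 the demand price is (2373 - 279)/3 = 698 and the supply price is (3457 + 279)/8 = 467.
Deadweight loss = ½ · (698 - 467) · (783 - 279) = ½ · 231 · 504 = 58212.

58212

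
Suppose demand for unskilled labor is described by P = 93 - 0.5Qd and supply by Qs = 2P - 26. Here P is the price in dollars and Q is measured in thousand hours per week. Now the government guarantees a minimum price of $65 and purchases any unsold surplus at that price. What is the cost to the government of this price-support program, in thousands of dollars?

Rearranging demand gives Qd = 186 - 2P. Setting quantity demanded equal to quantity supplied, 186 - 2P = 2P - 26, gives P* = 53 and Q* = 80.
Since 65 > 53, the floor is binding.
At P = 65: Qd = 186 - 2·65 = 56 and Qs = 2·65 - 26 = 104.
Surplus = Qs - Qd = 48.
Government expenditure = surplus × support price = 48 × 65 = 3120.

3120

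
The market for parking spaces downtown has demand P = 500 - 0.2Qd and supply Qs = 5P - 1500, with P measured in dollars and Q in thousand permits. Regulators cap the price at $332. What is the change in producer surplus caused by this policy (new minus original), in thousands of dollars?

-22440

Rearranging demand gives Qd = 2500 - 5P. Setting quantity demanded equal to quantity supplied, 2500 - 5P = 5P - 1500, gives P* = 400 and Q* = 500.
Since 332 < 400, the ceiling is binding.
At P = 332: Qd = 2500 - 5·332 = 840 and Qs = 5·332 - 1500 = 160.
Producer surplus without the control is ½ · (400 - 300) · 500 = 25000.
With the ceiling, producers sell 160 units at 332, so PS = ½ · (332 - 300) · 160 = 2560.
Change in producer surplus = 2560 - 25000 = -22440.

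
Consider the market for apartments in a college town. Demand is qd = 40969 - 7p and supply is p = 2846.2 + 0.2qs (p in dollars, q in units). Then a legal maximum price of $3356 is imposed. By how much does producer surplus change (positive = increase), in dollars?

-7039796

Rearranging supply gives qs = 5p - 14231. Equilibrium: 40969 - 7p = 5p - 14231, so 55200 = 12p and p* = 4600, q* = 8769.
Because the ceiling (3356) lies below the market-clearing price, it is binding.
At p = 3356: qd = 40969 - 7·3356 = 17477 and qs = 5·3356 - 14231 = 2549.
Producer surplus without the control is ½ · (4600 - 2846.2) · 8769 = 7689536.1.
With the ceiling, producers sell 2549 units at 3356, so PS = ½ · (3356 - 2846.2) · 2549 = 649740.1.
Change in producer surplus = 649740.1 - 7689536.1 = -7039796.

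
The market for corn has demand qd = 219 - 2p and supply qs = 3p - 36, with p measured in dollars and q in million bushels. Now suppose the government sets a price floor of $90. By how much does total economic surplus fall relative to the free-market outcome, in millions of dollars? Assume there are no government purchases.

2535

In a free market, 219 - 2p = 3p - 36 gives the equilibrium p* = 51, q* = 117.
Since 90 > 51, the floor is binding.
At p = 90: qd = 219 - 2·90 = 39 and qs = 3·90 - 36 = 234.
Quantity traded falls to 39. At q = 39 the demand price is (219 - 39)/2 = 90 and the supply price is (36 + 39)/3 = 25.
Deadweight loss = ½ · (90 - 25) · (117 - 39) = ½ · 65 · 78 = 2535.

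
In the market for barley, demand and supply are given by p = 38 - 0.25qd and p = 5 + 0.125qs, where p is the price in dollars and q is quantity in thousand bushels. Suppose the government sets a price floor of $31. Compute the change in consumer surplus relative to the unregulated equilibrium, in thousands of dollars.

Rearranging demand gives qd = 152 - 4p; rearranging supply gives qs = 8p - 40. Equilibrium: 152 - 4p = 8p - 40, so 192 = 12p and p* = 16, q* = 88.
Since 31 > 16, the floor is binding.
At p = 31: qd = 152 - 4·31 = 28 and qs = 8·31 - 40 = 208.
Consumer surplus without the control is ½ · (38 - 16) · 88 = 968.
With the floor, consumers buy 28 units at 31, so CS = ½ · (38 - 31) · 28 = 98.
Change in consumer surplus = 98 - 968 = -870.

-870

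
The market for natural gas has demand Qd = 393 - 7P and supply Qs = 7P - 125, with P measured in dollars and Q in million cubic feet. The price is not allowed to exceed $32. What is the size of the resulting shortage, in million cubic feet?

Equilibrium: 393 - 7P = 7P - 125, so 518 = 14P and P* = 37, Q* = 134.
Since 32 < 37, the ceiling is binding.
At P = 32: Qd = 393 - 7·32 = 169 and Qs = 7·32 - 125 = 99.
Shortage = Qd - Qs = 169 - 99 = 70.

70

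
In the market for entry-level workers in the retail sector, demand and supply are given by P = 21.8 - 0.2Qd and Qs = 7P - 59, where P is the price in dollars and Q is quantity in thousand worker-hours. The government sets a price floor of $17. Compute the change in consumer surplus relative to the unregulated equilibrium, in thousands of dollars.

Rearranging demand gives Qd = 109 - 5P. Equilibrium: 109 - 5P = 7P - 59, so 168 = 12P and P* = 14, Q* = 39.
The floor of 17 is above the equilibrium price 14, so it binds.
At P = 17: Qd = 109 - 5·17 = 24 and Qs = 7·17 - 59 = 60.
Consumer surplus without the control is ½ · (21.8 - 14) · 39 = 152.1.
With the floor, consumers buy 24 units at 17, so CS = ½ · (21.8 - 17) · 24 = 57.6.
Change in consumer surplus = 57.6 - 152.1 = -94.5.

-94.5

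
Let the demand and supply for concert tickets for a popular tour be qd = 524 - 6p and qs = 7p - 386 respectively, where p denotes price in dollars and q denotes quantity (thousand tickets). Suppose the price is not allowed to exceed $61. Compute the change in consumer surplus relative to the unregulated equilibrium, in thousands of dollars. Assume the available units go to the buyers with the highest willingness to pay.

Setting quantity demanded equal to quantity supplied, 524 - 6p = 7p - 386, gives p* = 70 and q* = 104.
The ceiling of 61 is below the equilibrium price 70, so it binds.
At p = 61: qd = 524 - 6·61 = 158 and qs = 7·61 - 386 = 41.
Consumer surplus without the control is ½ · (262/3 - 70) · 104 = 2704/3.
With the ceiling, 41 units are sold at 61 (assume they go to the highest-value buyers). The demand price at q = 41 is 80.5, so CS = ½ · [(262/3 - 61) + (80.5 - 61)] · 41 = 11275/12.
Change in consumer surplus = 11275/12 - 2704/3 = 38.25.

38.25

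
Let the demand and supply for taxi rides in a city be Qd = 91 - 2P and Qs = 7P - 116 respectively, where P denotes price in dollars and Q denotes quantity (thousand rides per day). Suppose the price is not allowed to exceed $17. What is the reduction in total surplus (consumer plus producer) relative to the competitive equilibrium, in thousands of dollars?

Without the control the market clears where 91 - 2P = 7P - 116, i.e. P* = 23 and Q* = 45.
The ceiling of 17 is below the equilibrium price 23, so it binds.
At P = 17: Qd = 91 - 2·17 = 57 and Qs = 7·17 - 116 = 3.
Quantity traded falls to 3. At Q = 3 the demand price is (91 - 3)/2 = 44 and the supply price is (116 + 3)/7 = 17.
Deadweight loss = ½ · (44 - 17) · (45 - 3) = ½ · 27 · 42 = 567.

567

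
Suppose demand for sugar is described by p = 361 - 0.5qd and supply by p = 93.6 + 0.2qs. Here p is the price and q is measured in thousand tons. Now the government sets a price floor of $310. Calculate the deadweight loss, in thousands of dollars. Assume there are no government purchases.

Rearranging demand gives qd = 722 - 2p; rearranging supply gives qs = 5p - 468. Equilibrium: 722 - 2p = 5p - 468, so 1190 = 7p and p* = 170, q* = 382.
Since 310 > 170, the floor is binding.
At p = 310: qd = 722 - 2·310 = 102 and qs = 5·310 - 468 = 1082.
Quantity traded falls to 102. At q = 102 the demand price is (722 - 102)/2 = 310 and the supply price is (468 + 102)/5 = 114.
Deadweight loss = ½ · (310 - 114) · (382 - 102) = ½ · 196 · 280 = 27440.

27440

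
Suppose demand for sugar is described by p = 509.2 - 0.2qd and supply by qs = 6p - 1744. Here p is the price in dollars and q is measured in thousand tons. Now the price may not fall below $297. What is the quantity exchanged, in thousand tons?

Rearranging demand gives qd = 2546 - 5p. Without the control the market clears where 2546 - 5p = 6p - 1744, i.e. p* = 390 and q* = 596.
Since 297 is below p* = 390, the floor does not bind and the free-market outcome prevails.

596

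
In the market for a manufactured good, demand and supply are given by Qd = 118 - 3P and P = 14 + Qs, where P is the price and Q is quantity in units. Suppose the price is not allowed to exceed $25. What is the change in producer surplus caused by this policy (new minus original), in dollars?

Rearranging supply gives Qs = P - 14. Equilibrium: 118 - 3P = P - 14, so 132 = 4P and P* = 33, Q* = 19.
Because the ceiling (25) lies below the market-clearing price, it is binding.
At P = 25: Qd = 118 - 3·25 = 43 and Qs = 25 - 14 = 11.
Producer surplus without the control is ½ · (33 - 14) · 19 = 180.5.
With the ceiling, producers sell 11 units at 25, so PS = ½ · (25 - 14) · 11 = 60.5.
Change in producer surplus = 60.5 - 180.5 = -120.

-120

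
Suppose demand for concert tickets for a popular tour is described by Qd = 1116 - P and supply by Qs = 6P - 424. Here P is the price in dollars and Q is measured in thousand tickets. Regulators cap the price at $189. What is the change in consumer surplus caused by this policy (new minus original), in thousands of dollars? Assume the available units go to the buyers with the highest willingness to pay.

Setting quantity demanded equal to quantity supplied, 1116 - P = 6P - 424, gives P* = 220 and Q* = 896.
The ceiling of 189 is below the equilibrium price 220, so it binds.
At P = 189: Qd = 1116 - 189 = 927 and Qs = 6·189 - 424 = 710.
Consumer surplus without the control is ½ · (1116 - 220) · 896 = 401408.
With the ceiling, 710 units are sold at 189 (assume they go to the highest-value buyers). The demand price at Q = 710 is 406, so CS = ½ · [(1116 - 189) + (406 - 189)] · 710 = 406120.
Change in consumer surplus = 406120 - 401408 = 4712.

4712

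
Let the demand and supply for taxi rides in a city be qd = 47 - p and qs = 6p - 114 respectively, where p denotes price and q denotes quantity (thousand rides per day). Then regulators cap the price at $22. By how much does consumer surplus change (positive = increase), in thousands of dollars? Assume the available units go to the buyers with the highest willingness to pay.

Without the control the market clears where 47 - p = 6p - 114, i.e. p* = 23 and q* = 24.
The ceiling of 22 is below the equilibrium price 23, so it binds.
At p = 22: qd = 47 - 22 = 25 and qs = 6·22 - 114 = 18.
Consumer surplus without the control is ½ · (47 - 23) · 24 = 288.
With the ceiling, 18 units are sold at 22 (assume they go to the highest-value buyers). The demand price at q = 18 is 29, so CS = ½ · [(47 - 22) + (29 - 22)] · 18 = 288.
Change in consumer surplus = 288 - 288 = 0.

0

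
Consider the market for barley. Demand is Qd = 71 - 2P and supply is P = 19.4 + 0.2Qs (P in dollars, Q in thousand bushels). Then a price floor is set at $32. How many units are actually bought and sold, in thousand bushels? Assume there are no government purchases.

Rearranging supply gives Qs = 5P - 97. Without the control the market clears where 71 - 2P = 5P - 97, i.e. P* = 24 and Q* = 23.
Since 32 > 24, the floor is binding.
At P = 32: Qd = 71 - 2·32 = 7 and Qs = 5·32 - 97 = 63.
The quantity actually transacted is the short side, demand: 7.

7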